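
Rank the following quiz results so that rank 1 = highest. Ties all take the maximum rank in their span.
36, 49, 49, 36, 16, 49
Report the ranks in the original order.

Sorted (descending): 49, 49, 49, 36, 36, 16
The 3 values of 49 occupy positions 1–3 → each gets rank 3.
The 2 values of 36 occupy positions 4–5 → each gets rank 5.

5, 3, 3, 5, 6, 3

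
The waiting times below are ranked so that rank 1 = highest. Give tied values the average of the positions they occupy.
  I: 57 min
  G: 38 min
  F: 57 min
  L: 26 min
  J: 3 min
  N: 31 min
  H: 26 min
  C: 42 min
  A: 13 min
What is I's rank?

Sorted (descending): 57, 57, 42, 38, 31, 26, 26, 13, 3
The 2 values of 57 occupy positions 1–2 → average rank (1+2)/2 = 1.5.
The 2 values of 26 occupy positions 6–7 → average rank (6+7)/2 = 6.5.
I has value 57 min → rank 1.5.

1.5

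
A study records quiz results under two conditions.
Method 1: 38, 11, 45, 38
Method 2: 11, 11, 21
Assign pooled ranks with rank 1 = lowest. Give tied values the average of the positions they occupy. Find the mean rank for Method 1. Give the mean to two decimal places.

5.00

Sorted (ascending): 11, 11, 11, 21, 38, 38, 45
The 3 values of 11 occupy positions 1–3 → average rank 2.
The 2 values of 38 occupy positions 5–6 → average rank (5+6)/2 = 5.5.
Method 1 values → pooled ranks: 38→5.5, 11→2, 45→7, 38→5.5
Mean rank = (5.5 + 2 + 7 + 5.5) / 4 = 5.00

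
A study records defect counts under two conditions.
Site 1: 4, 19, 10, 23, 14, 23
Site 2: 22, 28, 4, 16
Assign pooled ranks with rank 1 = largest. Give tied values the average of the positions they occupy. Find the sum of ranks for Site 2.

Sorted (descending): 28, 23, 23, 22, 19, 16, 14, 10, 4, 4
The 2 values of 23 occupy positions 2–3 → average rank (2+3)/2 = 2.5.
The 2 values of 4 occupy positions 9–10 → average rank (9+10)/2 = 9.5.
Site 2 values → pooled ranks: 22→4, 28→1, 4→9.5, 16→6
Rank sum = 4 + 1 + 9.5 + 6 = 20.5

20.5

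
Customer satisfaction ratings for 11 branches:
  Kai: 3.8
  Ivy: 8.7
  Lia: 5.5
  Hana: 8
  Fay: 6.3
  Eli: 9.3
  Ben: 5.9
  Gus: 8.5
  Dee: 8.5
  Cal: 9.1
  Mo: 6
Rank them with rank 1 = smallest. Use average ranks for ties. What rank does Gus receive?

Sorted (ascending): 3.8, 5.5, 5.9, 6, 6.3, 8, 8.5, 8.5, 8.7, 9.1, 9.3
The 2 values of 8.5 occupy positions 7–8 → average rank (7+8)/2 = 7.5.
Gus has value 8.5 → rank 7.5.

7.5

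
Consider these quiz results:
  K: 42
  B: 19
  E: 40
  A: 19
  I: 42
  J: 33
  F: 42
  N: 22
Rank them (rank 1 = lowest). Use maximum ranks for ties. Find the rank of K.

8

Sorted (ascending): 19, 19, 22, 33, 40, 42, 42, 42
The 2 values of 19 occupy positions 1–2 → each gets rank 2.
The 3 values of 42 occupy positions 6–8 → each gets rank 8.
K has value 42 → rank 8.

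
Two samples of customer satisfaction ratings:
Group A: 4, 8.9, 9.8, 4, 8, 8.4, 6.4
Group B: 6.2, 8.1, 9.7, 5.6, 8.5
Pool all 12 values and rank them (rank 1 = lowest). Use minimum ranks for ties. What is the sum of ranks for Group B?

34

Sorted (ascending): 4, 4, 5.6, 6.2, 6.4, 8, 8.1, 8.4, 8.5, 8.9, 9.7, 9.8
The 2 values of 4 occupy positions 1–2 → each gets rank 1.
Group B values → pooled ranks: 6.2→4, 8.1→7, 9.7→11, 5.6→3, 8.5→9
Rank sum = 4 + 7 + 11 + 3 + 9 = 34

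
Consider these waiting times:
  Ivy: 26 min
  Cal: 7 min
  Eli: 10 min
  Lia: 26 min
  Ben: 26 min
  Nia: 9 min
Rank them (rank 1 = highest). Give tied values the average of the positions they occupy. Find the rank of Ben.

2

Sorted (descending): 26, 26, 26, 10, 9, 7
The 3 values of 26 occupy positions 1–3 → average rank 2.
Ben has value 26 min → rank 2.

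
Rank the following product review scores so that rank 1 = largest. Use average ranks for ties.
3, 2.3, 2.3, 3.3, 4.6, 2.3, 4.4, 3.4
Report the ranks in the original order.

5, 7, 7, 4, 1, 7, 2, 3

Sorted (descending): 4.6, 4.4, 3.4, 3.3, 3, 2.3, 2.3, 2.3
The 3 values of 2.3 occupy positions 6–8 → average rank 7.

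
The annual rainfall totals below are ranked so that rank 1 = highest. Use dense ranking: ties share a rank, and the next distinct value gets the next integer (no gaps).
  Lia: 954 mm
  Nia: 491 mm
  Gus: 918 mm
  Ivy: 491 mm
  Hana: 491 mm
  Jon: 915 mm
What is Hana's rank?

Sorted (descending): 954, 918, 915, 491, 491, 491
The 3 values of 491 share dense rank 4.
Remaining distinct values take the next consecutive integers.
Hana has value 491 mm → rank 4.

4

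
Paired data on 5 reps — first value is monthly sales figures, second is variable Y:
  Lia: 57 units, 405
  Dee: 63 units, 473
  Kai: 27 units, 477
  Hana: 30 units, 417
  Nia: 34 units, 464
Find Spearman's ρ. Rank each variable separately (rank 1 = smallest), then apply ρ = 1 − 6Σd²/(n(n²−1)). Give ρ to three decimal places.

-0.300

Ranks of variable 1: 4, 5, 1, 2, 3
Ranks of variable 2: 1, 4, 5, 2, 3
d = r₁ − r₂: 3, 1, -4, 0, 0
d²: 9, 1, 16, 0, 0; Σd² = 26
ρ = 1 − 6·26/(5·24) = 1 − 156/120 = -0.300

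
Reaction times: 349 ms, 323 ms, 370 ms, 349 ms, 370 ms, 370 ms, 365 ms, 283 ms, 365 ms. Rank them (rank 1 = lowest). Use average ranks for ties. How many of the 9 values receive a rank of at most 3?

2

Sorted (ascending): 283, 323, 349, 349, 365, 365, 370, 370, 370
The 2 values of 349 occupy positions 3–4 → average rank (3+4)/2 = 3.5.
The 2 values of 365 occupy positions 5–6 → average rank (5+6)/2 = 5.5.
The 3 values of 370 occupy positions 7–9 → average rank 8.
Ranks ≤ 3: {1, 2} → 2 values.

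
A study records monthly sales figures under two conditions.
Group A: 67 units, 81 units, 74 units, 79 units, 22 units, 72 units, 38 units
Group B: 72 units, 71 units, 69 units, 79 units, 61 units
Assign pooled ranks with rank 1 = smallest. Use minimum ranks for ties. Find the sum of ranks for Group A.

45

Sorted (ascending): 22, 38, 61, 67, 69, 71, 72, 72, 74, 79, 79, 81
The 2 values of 72 occupy positions 7–8 → each gets rank 7.
The 2 values of 79 occupy positions 10–11 → each gets rank 10.
Group A values → pooled ranks: 67→4, 81→12, 74→9, 79→10, 22→1, 72→7, 38→2
Rank sum = 4 + 12 + 9 + 10 + 1 + 7 + 2 = 45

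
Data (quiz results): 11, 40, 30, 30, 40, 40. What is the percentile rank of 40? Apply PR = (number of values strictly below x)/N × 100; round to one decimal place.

50.0

N = 6.
Strictly below 40: 3. Equal to 40: 3.
PR = 3/6 × 100 = 50.0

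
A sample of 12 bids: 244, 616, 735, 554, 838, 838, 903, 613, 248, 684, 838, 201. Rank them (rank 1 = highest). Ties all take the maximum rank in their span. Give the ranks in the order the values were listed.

Sorted (descending): 903, 838, 838, 838, 735, 684, 616, 613, 554, 248, 244, 201
The 3 values of 838 occupy positions 2–4 → each gets rank 4.

11, 7, 5, 9, 4, 4, 1, 8, 10, 6, 4, 12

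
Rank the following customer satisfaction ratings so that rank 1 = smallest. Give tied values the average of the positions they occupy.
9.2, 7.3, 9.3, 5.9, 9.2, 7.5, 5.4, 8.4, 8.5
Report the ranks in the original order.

Sorted (ascending): 5.4, 5.9, 7.3, 7.5, 8.4, 8.5, 9.2, 9.2, 9.3
The 2 values of 9.2 occupy positions 7–8 → average rank (7+8)/2 = 7.5.

7.5, 3, 9, 2, 7.5, 4, 1, 5, 6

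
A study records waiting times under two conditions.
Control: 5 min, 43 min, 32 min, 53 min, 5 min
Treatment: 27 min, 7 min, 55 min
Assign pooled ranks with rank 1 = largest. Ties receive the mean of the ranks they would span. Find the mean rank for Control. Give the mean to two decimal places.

Sorted (descending): 55, 53, 43, 32, 27, 7, 5, 5
The 2 values of 5 occupy positions 7–8 → average rank (7+8)/2 = 7.5.
Control values → pooled ranks: 5→7.5, 43→3, 32→4, 53→2, 5→7.5
Mean rank = (7.5 + 3 + 4 + 2 + 7.5) / 5 = 4.80

4.80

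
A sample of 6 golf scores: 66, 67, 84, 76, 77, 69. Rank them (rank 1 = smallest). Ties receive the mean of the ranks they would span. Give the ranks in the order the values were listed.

Sorted (ascending): 66, 67, 69, 76, 77, 84
No ties — each value takes its position as its rank.

1, 2, 6, 4, 5, 3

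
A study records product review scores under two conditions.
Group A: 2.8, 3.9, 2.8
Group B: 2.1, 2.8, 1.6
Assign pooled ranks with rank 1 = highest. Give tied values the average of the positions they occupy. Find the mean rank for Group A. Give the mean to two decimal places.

Sorted (descending): 3.9, 2.8, 2.8, 2.8, 2.1, 1.6
The 3 values of 2.8 occupy positions 2–4 → average rank 3.
Group A values → pooled ranks: 2.8→3, 3.9→1, 2.8→3
Mean rank = (3 + 1 + 3) / 3 = 2.33

2.33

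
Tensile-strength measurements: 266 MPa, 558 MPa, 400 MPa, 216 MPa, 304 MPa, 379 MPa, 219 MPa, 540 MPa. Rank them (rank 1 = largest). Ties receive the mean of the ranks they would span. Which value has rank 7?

219

Sorted (descending): 558, 540, 400, 379, 304, 266, 219, 216
No ties — each value takes its position as its rank.
Rank 7 → value 219.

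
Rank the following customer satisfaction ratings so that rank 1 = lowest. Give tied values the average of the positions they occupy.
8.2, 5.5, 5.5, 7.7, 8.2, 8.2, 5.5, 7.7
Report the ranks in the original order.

Sorted (ascending): 5.5, 5.5, 5.5, 7.7, 7.7, 8.2, 8.2, 8.2
The 3 values of 5.5 occupy positions 1–3 → average rank 2.
The 2 values of 7.7 occupy positions 4–5 → average rank (4+5)/2 = 4.5.
The 3 values of 8.2 occupy positions 6–8 → average rank 7.

7, 2, 2, 4.5, 7, 7, 2, 4.5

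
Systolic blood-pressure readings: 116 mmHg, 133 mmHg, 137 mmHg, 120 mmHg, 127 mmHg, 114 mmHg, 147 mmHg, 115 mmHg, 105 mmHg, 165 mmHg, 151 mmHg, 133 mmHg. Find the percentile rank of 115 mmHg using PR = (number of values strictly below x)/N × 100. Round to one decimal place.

16.7

N = 12.
Strictly below 115: 2. Equal to 115: 1.
PR = 2/12 × 100 = 16.7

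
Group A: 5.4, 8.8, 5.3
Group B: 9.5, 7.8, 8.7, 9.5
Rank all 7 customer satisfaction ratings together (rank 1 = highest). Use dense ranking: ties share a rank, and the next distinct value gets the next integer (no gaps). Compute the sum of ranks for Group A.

Sorted (descending): 9.5, 9.5, 8.8, 8.7, 7.8, 5.4, 5.3
The 2 values of 9.5 share dense rank 1.
Remaining distinct values take the next consecutive integers.
Group A values → pooled ranks: 5.4→5, 8.8→2, 5.3→6
Rank sum = 5 + 2 + 6 = 13

13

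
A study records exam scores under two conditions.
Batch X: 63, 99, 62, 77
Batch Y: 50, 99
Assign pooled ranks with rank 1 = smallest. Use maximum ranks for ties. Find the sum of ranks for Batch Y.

Sorted (ascending): 50, 62, 63, 77, 99, 99
The 2 values of 99 occupy positions 5–6 → each gets rank 6.
Batch Y values → pooled ranks: 50→1, 99→6
Rank sum = 1 + 6 = 7

7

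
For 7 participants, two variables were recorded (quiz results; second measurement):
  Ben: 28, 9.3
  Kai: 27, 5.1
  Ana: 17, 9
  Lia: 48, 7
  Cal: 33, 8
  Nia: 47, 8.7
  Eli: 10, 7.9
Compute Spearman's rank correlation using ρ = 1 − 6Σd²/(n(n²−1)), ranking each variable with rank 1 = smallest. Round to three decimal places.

Ranks of variable 1: 4, 3, 2, 7, 5, 6, 1
Ranks of variable 2: 7, 1, 6, 2, 4, 5, 3
d = r₁ − r₂: -3, 2, -4, 5, 1, 1, -2
d²: 9, 4, 16, 25, 1, 1, 4; Σd² = 60
ρ = 1 − 6·60/(7·48) = 1 − 360/336 = -0.071

-0.071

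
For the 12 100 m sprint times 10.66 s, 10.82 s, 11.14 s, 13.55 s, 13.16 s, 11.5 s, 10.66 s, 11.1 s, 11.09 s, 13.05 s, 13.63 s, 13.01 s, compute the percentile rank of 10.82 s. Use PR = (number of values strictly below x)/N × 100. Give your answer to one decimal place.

16.7

N = 12.
Strictly below 10.82: 2. Equal to 10.82: 1.
PR = 2/12 × 100 = 16.7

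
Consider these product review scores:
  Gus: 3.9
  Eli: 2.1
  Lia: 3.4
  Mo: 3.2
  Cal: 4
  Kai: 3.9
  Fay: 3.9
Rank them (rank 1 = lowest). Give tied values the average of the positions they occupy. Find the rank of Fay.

Sorted (ascending): 2.1, 3.2, 3.4, 3.9, 3.9, 3.9, 4
The 3 values of 3.9 occupy positions 4–6 → average rank 5.
Fay has value 3.9 → rank 5.

5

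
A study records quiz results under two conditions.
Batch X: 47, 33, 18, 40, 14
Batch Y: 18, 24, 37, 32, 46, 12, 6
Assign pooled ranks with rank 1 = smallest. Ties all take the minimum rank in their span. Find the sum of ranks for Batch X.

37

Sorted (ascending): 6, 12, 14, 18, 18, 24, 32, 33, 37, 40, 46, 47
The 2 values of 18 occupy positions 4–5 → each gets rank 4.
Batch X values → pooled ranks: 47→12, 33→8, 18→4, 40→10, 14→3
Rank sum = 12 + 8 + 4 + 10 + 3 = 37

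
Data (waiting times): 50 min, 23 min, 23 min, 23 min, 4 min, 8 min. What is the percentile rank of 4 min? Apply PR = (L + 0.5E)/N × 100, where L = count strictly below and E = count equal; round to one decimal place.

N = 6.
Strictly below 4: 0. Equal to 4: 1.
PR = (0 + 0.5·1)/6 × 100 = 8.3

8.3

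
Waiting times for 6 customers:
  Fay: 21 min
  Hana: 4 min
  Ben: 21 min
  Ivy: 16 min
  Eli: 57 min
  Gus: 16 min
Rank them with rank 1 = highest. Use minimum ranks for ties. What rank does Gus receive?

4

Sorted (descending): 57, 21, 21, 16, 16, 4
The 2 values of 21 occupy positions 2–3 → each gets rank 2.
The 2 values of 16 occupy positions 4–5 → each gets rank 4.
Gus has value 16 min → rank 4.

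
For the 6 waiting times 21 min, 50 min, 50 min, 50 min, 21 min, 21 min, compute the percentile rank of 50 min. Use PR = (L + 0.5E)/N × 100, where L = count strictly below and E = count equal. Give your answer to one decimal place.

75.0

N = 6.
Strictly below 50: 3. Equal to 50: 3.
PR = (3 + 0.5·3)/6 × 100 = 75.0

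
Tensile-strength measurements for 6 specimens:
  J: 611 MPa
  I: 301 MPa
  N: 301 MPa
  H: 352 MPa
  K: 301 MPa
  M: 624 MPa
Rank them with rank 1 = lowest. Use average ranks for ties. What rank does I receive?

2

Sorted (ascending): 301, 301, 301, 352, 611, 624
The 3 values of 301 occupy positions 1–3 → average rank 2.
I has value 301 MPa → rank 2.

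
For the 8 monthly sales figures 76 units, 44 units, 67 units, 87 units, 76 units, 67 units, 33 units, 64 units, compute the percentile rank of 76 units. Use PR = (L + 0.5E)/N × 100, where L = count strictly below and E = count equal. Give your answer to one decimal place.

75.0

N = 8.
Strictly below 76: 5. Equal to 76: 2.
PR = (5 + 0.5·2)/8 × 100 = 75.0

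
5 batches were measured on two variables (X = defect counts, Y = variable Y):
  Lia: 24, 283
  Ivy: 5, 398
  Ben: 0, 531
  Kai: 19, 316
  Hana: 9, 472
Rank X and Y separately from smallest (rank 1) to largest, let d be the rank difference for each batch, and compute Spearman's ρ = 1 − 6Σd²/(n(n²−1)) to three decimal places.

-0.900

Ranks of variable 1: 5, 2, 1, 4, 3
Ranks of variable 2: 1, 3, 5, 2, 4
d = r₁ − r₂: 4, -1, -4, 2, -1
d²: 16, 1, 16, 4, 1; Σd² = 38
ρ = 1 − 6·38/(5·24) = 1 − 228/120 = -0.900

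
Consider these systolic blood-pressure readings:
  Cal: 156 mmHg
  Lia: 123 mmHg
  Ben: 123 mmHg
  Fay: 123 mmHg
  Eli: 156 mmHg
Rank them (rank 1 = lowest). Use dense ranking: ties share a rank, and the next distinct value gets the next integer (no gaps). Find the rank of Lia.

1

Sorted (ascending): 123, 123, 123, 156, 156
The 3 values of 123 share dense rank 1.
The 2 values of 156 share dense rank 2.
Lia has value 123 mmHg → rank 1.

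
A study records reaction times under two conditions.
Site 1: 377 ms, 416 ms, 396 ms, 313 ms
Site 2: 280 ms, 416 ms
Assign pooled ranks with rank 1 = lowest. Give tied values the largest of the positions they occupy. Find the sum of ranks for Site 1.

15

Sorted (ascending): 280, 313, 377, 396, 416, 416
The 2 values of 416 occupy positions 5–6 → each gets rank 6.
Site 1 values → pooled ranks: 377→3, 416→6, 396→4, 313→2
Rank sum = 3 + 6 + 4 + 2 = 15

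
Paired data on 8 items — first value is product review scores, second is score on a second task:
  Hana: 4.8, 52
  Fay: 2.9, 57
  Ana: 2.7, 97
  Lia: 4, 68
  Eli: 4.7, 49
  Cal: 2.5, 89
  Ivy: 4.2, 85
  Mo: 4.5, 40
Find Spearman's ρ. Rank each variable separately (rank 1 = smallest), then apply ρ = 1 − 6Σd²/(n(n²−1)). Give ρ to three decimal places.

-0.786

Ranks of variable 1: 8, 3, 2, 4, 7, 1, 5, 6
Ranks of variable 2: 3, 4, 8, 5, 2, 7, 6, 1
d = r₁ − r₂: 5, -1, -6, -1, 5, -6, -1, 5
d²: 25, 1, 36, 1, 25, 36, 1, 25; Σd² = 150
ρ = 1 − 6·150/(8·63) = 1 − 900/504 = -0.786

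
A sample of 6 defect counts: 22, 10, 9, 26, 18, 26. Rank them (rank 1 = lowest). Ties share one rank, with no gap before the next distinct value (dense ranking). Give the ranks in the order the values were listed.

4, 2, 1, 5, 3, 5

Sorted (ascending): 9, 10, 18, 22, 26, 26
The 2 values of 26 share dense rank 5.
Remaining distinct values take the next consecutive integers.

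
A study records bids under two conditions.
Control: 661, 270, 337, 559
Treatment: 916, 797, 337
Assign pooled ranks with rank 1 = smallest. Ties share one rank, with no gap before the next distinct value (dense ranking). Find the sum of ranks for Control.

10

Sorted (ascending): 270, 337, 337, 559, 661, 797, 916
The 2 values of 337 share dense rank 2.
Remaining distinct values take the next consecutive integers.
Control values → pooled ranks: 661→4, 270→1, 337→2, 559→3
Rank sum = 4 + 1 + 2 + 3 = 10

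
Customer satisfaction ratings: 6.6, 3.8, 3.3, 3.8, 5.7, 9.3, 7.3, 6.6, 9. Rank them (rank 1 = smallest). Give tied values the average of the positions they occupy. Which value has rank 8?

9

Sorted (ascending): 3.3, 3.8, 3.8, 5.7, 6.6, 6.6, 7.3, 9, 9.3
The 2 values of 3.8 occupy positions 2–3 → average rank (2+3)/2 = 2.5.
The 2 values of 6.6 occupy positions 5–6 → average rank (5+6)/2 = 5.5.
Rank 8 → value 9.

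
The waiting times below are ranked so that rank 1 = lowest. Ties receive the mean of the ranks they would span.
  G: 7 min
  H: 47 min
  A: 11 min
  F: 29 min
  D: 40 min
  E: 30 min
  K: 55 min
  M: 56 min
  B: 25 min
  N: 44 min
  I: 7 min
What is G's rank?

Sorted (ascending): 7, 7, 11, 25, 29, 30, 40, 44, 47, 55, 56
The 2 values of 7 occupy positions 1–2 → average rank (1+2)/2 = 1.5.
G has value 7 min → rank 1.5.

1.5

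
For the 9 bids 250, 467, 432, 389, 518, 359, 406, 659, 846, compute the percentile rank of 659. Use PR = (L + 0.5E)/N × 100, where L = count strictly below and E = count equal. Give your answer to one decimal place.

N = 9.
Strictly below 659: 7. Equal to 659: 1.
PR = (7 + 0.5·1)/9 × 100 = 83.3

83.3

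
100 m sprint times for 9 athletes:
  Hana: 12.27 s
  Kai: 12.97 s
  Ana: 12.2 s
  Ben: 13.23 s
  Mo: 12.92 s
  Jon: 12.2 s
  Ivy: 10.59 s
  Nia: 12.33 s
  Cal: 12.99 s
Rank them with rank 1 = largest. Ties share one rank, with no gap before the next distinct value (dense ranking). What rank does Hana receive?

Sorted (descending): 13.23, 12.99, 12.97, 12.92, 12.33, 12.27, 12.2, 12.2, 10.59
The 2 values of 12.2 share dense rank 7.
Remaining distinct values take the next consecutive integers.
Hana has value 12.27 s → rank 6.

6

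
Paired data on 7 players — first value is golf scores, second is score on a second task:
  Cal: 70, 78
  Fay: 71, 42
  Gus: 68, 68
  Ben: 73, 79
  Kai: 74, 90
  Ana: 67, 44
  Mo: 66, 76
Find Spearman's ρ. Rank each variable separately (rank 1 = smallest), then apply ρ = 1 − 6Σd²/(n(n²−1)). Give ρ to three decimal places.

0.536

Ranks of variable 1: 4, 5, 3, 6, 7, 2, 1
Ranks of variable 2: 5, 1, 3, 6, 7, 2, 4
d = r₁ − r₂: -1, 4, 0, 0, 0, 0, -3
d²: 1, 16, 0, 0, 0, 0, 9; Σd² = 26
ρ = 1 − 6·26/(7·48) = 1 − 156/336 = 0.536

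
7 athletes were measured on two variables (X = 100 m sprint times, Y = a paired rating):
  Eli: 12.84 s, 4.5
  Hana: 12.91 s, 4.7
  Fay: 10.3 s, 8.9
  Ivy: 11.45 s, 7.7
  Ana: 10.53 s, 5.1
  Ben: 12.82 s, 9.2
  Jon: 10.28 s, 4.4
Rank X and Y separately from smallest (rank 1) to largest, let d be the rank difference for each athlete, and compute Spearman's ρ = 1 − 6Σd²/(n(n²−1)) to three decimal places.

Ranks of variable 1: 6, 7, 2, 4, 3, 5, 1
Ranks of variable 2: 2, 3, 6, 5, 4, 7, 1
d = r₁ − r₂: 4, 4, -4, -1, -1, -2, 0
d²: 16, 16, 16, 1, 1, 4, 0; Σd² = 54
ρ = 1 − 6·54/(7·48) = 1 − 324/336 = 0.036

0.036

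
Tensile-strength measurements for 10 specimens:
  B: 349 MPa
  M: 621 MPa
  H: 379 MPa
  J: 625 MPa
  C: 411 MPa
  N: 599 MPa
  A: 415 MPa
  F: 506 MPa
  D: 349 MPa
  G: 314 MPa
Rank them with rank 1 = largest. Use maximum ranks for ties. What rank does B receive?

Sorted (descending): 625, 621, 599, 506, 415, 411, 379, 349, 349, 314
The 2 values of 349 occupy positions 8–9 → each gets rank 9.
B has value 349 MPa → rank 9.

9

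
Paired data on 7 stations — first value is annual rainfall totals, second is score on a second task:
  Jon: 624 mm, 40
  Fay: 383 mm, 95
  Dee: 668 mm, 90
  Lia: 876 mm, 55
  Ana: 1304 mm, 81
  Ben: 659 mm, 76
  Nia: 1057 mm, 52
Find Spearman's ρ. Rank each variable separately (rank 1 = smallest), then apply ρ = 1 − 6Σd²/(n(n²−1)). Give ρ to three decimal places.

Ranks of variable 1: 2, 1, 4, 5, 7, 3, 6
Ranks of variable 2: 1, 7, 6, 3, 5, 4, 2
d = r₁ − r₂: 1, -6, -2, 2, 2, -1, 4
d²: 1, 36, 4, 4, 4, 1, 16; Σd² = 66
ρ = 1 − 6·66/(7·48) = 1 − 396/336 = -0.179

-0.179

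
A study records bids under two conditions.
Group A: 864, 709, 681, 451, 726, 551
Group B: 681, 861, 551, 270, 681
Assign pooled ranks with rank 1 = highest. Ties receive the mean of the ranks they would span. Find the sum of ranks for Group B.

33.5

Sorted (descending): 864, 861, 726, 709, 681, 681, 681, 551, 551, 451, 270
The 3 values of 681 occupy positions 5–7 → average rank 6.
The 2 values of 551 occupy positions 8–9 → average rank (8+9)/2 = 8.5.
Group B values → pooled ranks: 681→6, 861→2, 551→8.5, 270→11, 681→6
Rank sum = 6 + 2 + 8.5 + 11 + 6 = 33.5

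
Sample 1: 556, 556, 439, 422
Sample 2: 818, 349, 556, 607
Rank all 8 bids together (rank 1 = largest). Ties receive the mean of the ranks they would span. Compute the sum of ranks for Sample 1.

Sorted (descending): 818, 607, 556, 556, 556, 439, 422, 349
The 3 values of 556 occupy positions 3–5 → average rank 4.
Sample 1 values → pooled ranks: 556→4, 556→4, 439→6, 422→7
Rank sum = 4 + 4 + 6 + 7 = 21

21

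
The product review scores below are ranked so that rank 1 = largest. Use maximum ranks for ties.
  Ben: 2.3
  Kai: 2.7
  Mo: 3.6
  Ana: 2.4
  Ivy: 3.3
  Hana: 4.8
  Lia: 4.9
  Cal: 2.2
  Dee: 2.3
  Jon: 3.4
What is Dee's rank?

9

Sorted (descending): 4.9, 4.8, 3.6, 3.4, 3.3, 2.7, 2.4, 2.3, 2.3, 2.2
The 2 values of 2.3 occupy positions 8–9 → each gets rank 9.
Dee has value 2.3 → rank 9.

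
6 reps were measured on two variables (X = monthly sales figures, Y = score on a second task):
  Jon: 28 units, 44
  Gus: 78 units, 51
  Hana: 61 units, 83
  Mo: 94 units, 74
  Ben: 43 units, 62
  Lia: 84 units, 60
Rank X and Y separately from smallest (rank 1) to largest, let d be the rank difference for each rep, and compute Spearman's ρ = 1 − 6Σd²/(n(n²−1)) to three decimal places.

0.371

Ranks of variable 1: 1, 4, 3, 6, 2, 5
Ranks of variable 2: 1, 2, 6, 5, 4, 3
d = r₁ − r₂: 0, 2, -3, 1, -2, 2
d²: 0, 4, 9, 1, 4, 4; Σd² = 22
ρ = 1 − 6·22/(6·35) = 1 − 132/210 = 0.371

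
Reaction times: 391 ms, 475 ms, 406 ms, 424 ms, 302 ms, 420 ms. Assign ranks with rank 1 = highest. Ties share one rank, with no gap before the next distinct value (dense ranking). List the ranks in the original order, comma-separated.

5, 1, 4, 2, 6, 3

Sorted (descending): 475, 424, 420, 406, 391, 302
No ties — each value takes its position as its rank.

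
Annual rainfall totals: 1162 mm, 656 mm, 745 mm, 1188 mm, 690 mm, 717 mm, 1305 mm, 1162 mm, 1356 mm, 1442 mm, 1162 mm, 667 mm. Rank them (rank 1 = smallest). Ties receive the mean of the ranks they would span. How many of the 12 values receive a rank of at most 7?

Sorted (ascending): 656, 667, 690, 717, 745, 1162, 1162, 1162, 1188, 1305, 1356, 1442
The 3 values of 1162 occupy positions 6–8 → average rank 7.
Ranks ≤ 7: {1, 2, 3, 4, 5, 7, 7, 7} → 8 values.

8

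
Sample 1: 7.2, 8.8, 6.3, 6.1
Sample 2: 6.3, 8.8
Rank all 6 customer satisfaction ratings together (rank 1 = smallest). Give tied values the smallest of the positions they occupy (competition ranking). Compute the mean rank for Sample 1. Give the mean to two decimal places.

3.00

Sorted (ascending): 6.1, 6.3, 6.3, 7.2, 8.8, 8.8
The 2 values of 6.3 occupy positions 2–3 → each gets rank 2.
The 2 values of 8.8 occupy positions 5–6 → each gets rank 5.
Sample 1 values → pooled ranks: 7.2→4, 8.8→5, 6.3→2, 6.1→1
Mean rank = (4 + 5 + 2 + 1) / 4 = 3.00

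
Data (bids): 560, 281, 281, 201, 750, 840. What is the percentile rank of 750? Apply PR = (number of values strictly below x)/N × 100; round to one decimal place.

66.7

N = 6.
Strictly below 750: 4. Equal to 750: 1.
PR = 4/6 × 100 = 66.7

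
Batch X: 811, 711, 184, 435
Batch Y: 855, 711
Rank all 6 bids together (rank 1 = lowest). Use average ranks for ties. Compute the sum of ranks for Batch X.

Sorted (ascending): 184, 435, 711, 711, 811, 855
The 2 values of 711 occupy positions 3–4 → average rank (3+4)/2 = 3.5.
Batch X values → pooled ranks: 811→5, 711→3.5, 184→1, 435→2
Rank sum = 5 + 3.5 + 1 + 2 = 11.5

11.5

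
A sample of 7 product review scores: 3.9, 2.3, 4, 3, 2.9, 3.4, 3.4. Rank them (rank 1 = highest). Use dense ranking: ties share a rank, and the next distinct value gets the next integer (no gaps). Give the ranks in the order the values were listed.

Sorted (descending): 4, 3.9, 3.4, 3.4, 3, 2.9, 2.3
The 2 values of 3.4 share dense rank 3.
Remaining distinct values take the next consecutive integers.

2, 6, 1, 4, 5, 3, 3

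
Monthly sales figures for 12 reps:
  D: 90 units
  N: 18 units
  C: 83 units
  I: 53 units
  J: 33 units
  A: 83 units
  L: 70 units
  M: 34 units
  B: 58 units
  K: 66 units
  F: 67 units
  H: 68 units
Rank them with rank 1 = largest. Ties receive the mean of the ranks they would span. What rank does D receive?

1

Sorted (descending): 90, 83, 83, 70, 68, 67, 66, 58, 53, 34, 33, 18
The 2 values of 83 occupy positions 2–3 → average rank (2+3)/2 = 2.5.
D has value 90 units → rank 1.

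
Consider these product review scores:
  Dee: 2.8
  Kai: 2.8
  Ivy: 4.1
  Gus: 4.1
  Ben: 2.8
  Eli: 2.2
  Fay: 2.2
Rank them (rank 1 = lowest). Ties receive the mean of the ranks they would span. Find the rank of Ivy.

Sorted (ascending): 2.2, 2.2, 2.8, 2.8, 2.8, 4.1, 4.1
The 2 values of 2.2 occupy positions 1–2 → average rank (1+2)/2 = 1.5.
The 3 values of 2.8 occupy positions 3–5 → average rank 4.
The 2 values of 4.1 occupy positions 6–7 → average rank (6+7)/2 = 6.5.
Ivy has value 4.1 → rank 6.5.

6.5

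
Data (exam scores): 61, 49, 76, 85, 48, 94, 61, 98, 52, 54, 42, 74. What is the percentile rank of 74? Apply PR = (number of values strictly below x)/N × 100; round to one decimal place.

58.3

N = 12.
Strictly below 74: 7. Equal to 74: 1.
PR = 7/12 × 100 = 58.3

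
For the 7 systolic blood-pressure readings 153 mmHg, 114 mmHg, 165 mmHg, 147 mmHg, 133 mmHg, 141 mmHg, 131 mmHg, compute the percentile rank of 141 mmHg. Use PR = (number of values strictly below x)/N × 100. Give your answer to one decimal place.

42.9

N = 7.
Strictly below 141: 3. Equal to 141: 1.
PR = 3/7 × 100 = 42.9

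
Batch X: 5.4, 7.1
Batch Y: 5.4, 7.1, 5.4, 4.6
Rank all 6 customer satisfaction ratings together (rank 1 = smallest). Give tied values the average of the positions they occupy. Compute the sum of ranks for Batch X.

8.5

Sorted (ascending): 4.6, 5.4, 5.4, 5.4, 7.1, 7.1
The 3 values of 5.4 occupy positions 2–4 → average rank 3.
The 2 values of 7.1 occupy positions 5–6 → average rank (5+6)/2 = 5.5.
Batch X values → pooled ranks: 5.4→3, 7.1→5.5
Rank sum = 3 + 5.5 = 8.5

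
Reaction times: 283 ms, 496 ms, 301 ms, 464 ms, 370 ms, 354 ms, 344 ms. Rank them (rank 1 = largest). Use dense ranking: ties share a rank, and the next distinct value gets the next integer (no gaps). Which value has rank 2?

Sorted (descending): 496, 464, 370, 354, 344, 301, 283
No ties — each value takes its position as its rank.
Rank 2 → value 464.

464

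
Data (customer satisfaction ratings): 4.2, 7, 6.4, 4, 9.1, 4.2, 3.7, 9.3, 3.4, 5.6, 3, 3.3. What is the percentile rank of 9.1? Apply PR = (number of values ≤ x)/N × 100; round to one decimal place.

91.7

N = 12.
Strictly below 9.1: 10. Equal to 9.1: 1.
PR = 11/12 × 100 = 91.7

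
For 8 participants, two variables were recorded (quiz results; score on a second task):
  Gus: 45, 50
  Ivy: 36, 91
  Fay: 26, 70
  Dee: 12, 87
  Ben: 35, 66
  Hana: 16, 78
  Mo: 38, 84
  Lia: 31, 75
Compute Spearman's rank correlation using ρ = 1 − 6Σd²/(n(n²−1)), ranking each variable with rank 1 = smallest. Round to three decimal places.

Ranks of variable 1: 8, 6, 3, 1, 5, 2, 7, 4
Ranks of variable 2: 1, 8, 3, 7, 2, 5, 6, 4
d = r₁ − r₂: 7, -2, 0, -6, 3, -3, 1, 0
d²: 49, 4, 0, 36, 9, 9, 1, 0; Σd² = 108
ρ = 1 − 6·108/(8·63) = 1 − 648/504 = -0.286

-0.286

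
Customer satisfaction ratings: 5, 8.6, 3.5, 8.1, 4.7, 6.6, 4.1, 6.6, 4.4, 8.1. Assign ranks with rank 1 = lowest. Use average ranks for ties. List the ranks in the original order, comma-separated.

5, 10, 1, 8.5, 4, 6.5, 2, 6.5, 3, 8.5

Sorted (ascending): 3.5, 4.1, 4.4, 4.7, 5, 6.6, 6.6, 8.1, 8.1, 8.6
The 2 values of 6.6 occupy positions 6–7 → average rank (6+7)/2 = 6.5.
The 2 values of 8.1 occupy positions 8–9 → average rank (8+9)/2 = 8.5.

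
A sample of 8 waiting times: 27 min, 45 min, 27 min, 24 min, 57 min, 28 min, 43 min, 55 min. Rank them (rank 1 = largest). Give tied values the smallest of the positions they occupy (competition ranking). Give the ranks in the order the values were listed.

6, 3, 6, 8, 1, 5, 4, 2

Sorted (descending): 57, 55, 45, 43, 28, 27, 27, 24
The 2 values of 27 occupy positions 6–7 → each gets rank 6.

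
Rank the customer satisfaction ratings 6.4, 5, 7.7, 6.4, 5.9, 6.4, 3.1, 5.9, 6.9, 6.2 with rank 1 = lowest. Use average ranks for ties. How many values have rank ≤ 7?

Sorted (ascending): 3.1, 5, 5.9, 5.9, 6.2, 6.4, 6.4, 6.4, 6.9, 7.7
The 2 values of 5.9 occupy positions 3–4 → average rank (3+4)/2 = 3.5.
The 3 values of 6.4 occupy positions 6–8 → average rank 7.
Ranks ≤ 7: {1, 2, 3.5, 3.5, 5, 7, 7, 7} → 8 values.

8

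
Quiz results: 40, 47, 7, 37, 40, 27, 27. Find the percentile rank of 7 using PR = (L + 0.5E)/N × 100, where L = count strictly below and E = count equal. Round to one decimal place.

N = 7.
Strictly below 7: 0. Equal to 7: 1.
PR = (0 + 0.5·1)/7 × 100 = 7.1

7.1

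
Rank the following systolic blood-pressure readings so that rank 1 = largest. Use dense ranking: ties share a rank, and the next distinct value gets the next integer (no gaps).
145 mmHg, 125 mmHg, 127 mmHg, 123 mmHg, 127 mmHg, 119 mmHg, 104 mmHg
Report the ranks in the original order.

Sorted (descending): 145, 127, 127, 125, 123, 119, 104
The 2 values of 127 share dense rank 2.
Remaining distinct values take the next consecutive integers.

1, 3, 2, 4, 2, 5, 6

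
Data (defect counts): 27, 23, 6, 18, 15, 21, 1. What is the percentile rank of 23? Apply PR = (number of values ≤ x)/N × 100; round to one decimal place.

N = 7.
Strictly below 23: 5. Equal to 23: 1.
PR = 6/7 × 100 = 85.7

85.7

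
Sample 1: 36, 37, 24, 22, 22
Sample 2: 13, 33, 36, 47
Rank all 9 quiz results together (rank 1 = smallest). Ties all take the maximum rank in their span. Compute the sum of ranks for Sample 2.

22

Sorted (ascending): 13, 22, 22, 24, 33, 36, 36, 37, 47
The 2 values of 22 occupy positions 2–3 → each gets rank 3.
The 2 values of 36 occupy positions 6–7 → each gets rank 7.
Sample 2 values → pooled ranks: 13→1, 33→5, 36→7, 47→9
Rank sum = 1 + 5 + 7 + 9 = 22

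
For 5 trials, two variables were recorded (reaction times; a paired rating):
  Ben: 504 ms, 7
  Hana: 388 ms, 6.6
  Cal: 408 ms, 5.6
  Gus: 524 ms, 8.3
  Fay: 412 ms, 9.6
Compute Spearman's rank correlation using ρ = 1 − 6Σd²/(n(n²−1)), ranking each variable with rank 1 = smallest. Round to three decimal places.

0.600

Ranks of variable 1: 4, 1, 2, 5, 3
Ranks of variable 2: 3, 2, 1, 4, 5
d = r₁ − r₂: 1, -1, 1, 1, -2
d²: 1, 1, 1, 1, 4; Σd² = 8
ρ = 1 − 6·8/(5·24) = 1 − 48/120 = 0.600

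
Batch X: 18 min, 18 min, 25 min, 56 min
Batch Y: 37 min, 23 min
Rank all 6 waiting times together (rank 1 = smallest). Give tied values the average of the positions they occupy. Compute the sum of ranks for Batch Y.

Sorted (ascending): 18, 18, 23, 25, 37, 56
The 2 values of 18 occupy positions 1–2 → average rank (1+2)/2 = 1.5.
Batch Y values → pooled ranks: 37→5, 23→3
Rank sum = 5 + 3 = 8

8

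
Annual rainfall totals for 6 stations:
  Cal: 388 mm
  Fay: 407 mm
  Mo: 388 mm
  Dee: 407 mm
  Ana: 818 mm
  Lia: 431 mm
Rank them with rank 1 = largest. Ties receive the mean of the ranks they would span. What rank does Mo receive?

5.5

Sorted (descending): 818, 431, 407, 407, 388, 388
The 2 values of 407 occupy positions 3–4 → average rank (3+4)/2 = 3.5.
The 2 values of 388 occupy positions 5–6 → average rank (5+6)/2 = 5.5.
Mo has value 388 mm → rank 5.5.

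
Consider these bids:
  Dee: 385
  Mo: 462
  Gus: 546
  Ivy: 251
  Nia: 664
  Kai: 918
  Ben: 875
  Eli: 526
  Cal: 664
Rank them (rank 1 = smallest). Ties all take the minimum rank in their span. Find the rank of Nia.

6

Sorted (ascending): 251, 385, 462, 526, 546, 664, 664, 875, 918
The 2 values of 664 occupy positions 6–7 → each gets rank 6.
Nia has value 664 → rank 6.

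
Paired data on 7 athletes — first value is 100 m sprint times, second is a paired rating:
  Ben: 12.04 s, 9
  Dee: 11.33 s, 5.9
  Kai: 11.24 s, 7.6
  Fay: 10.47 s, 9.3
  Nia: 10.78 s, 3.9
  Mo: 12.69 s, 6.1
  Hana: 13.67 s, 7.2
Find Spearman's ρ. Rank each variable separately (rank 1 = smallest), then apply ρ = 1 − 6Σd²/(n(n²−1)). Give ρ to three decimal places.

-0.143

Ranks of variable 1: 5, 4, 3, 1, 2, 6, 7
Ranks of variable 2: 6, 2, 5, 7, 1, 3, 4
d = r₁ − r₂: -1, 2, -2, -6, 1, 3, 3
d²: 1, 4, 4, 36, 1, 9, 9; Σd² = 64
ρ = 1 − 6·64/(7·48) = 1 − 384/336 = -0.143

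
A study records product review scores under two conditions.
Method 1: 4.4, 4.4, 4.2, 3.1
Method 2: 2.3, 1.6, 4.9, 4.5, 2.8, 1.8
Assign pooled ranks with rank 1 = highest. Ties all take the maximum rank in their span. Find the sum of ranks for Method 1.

Sorted (descending): 4.9, 4.5, 4.4, 4.4, 4.2, 3.1, 2.8, 2.3, 1.8, 1.6
The 2 values of 4.4 occupy positions 3–4 → each gets rank 4.
Method 1 values → pooled ranks: 4.4→4, 4.4→4, 4.2→5, 3.1→6
Rank sum = 4 + 4 + 5 + 6 = 19

19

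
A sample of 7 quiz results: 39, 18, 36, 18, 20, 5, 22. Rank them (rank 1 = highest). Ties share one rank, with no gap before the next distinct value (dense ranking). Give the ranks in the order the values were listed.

1, 5, 2, 5, 4, 6, 3

Sorted (descending): 39, 36, 22, 20, 18, 18, 5
The 2 values of 18 share dense rank 5.
Remaining distinct values take the next consecutive integers.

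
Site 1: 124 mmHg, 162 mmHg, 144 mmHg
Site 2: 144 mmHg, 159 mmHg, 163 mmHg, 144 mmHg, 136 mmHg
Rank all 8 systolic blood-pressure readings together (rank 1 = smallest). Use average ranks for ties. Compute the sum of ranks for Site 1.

Sorted (ascending): 124, 136, 144, 144, 144, 159, 162, 163
The 3 values of 144 occupy positions 3–5 → average rank 4.
Site 1 values → pooled ranks: 124→1, 162→7, 144→4
Rank sum = 1 + 7 + 4 = 12

12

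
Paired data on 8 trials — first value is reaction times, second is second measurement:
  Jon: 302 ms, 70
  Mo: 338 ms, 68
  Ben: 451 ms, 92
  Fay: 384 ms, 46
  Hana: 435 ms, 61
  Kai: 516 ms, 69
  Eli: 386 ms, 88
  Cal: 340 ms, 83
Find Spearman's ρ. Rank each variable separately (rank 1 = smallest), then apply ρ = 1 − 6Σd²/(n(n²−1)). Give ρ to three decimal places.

0.143

Ranks of variable 1: 1, 2, 7, 4, 6, 8, 5, 3
Ranks of variable 2: 5, 3, 8, 1, 2, 4, 7, 6
d = r₁ − r₂: -4, -1, -1, 3, 4, 4, -2, -3
d²: 16, 1, 1, 9, 16, 16, 4, 9; Σd² = 72
ρ = 1 − 6·72/(8·63) = 1 − 432/504 = 0.143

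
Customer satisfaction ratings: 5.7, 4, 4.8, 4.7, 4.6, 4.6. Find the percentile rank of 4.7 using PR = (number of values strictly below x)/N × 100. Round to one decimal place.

N = 6.
Strictly below 4.7: 3. Equal to 4.7: 1.
PR = 3/6 × 100 = 50.0

50.0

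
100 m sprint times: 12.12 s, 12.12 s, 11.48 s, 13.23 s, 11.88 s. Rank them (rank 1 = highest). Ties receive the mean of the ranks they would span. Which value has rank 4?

Sorted (descending): 13.23, 12.12, 12.12, 11.88, 11.48
The 2 values of 12.12 occupy positions 2–3 → average rank (2+3)/2 = 2.5.
Rank 4 → value 11.88.

11.88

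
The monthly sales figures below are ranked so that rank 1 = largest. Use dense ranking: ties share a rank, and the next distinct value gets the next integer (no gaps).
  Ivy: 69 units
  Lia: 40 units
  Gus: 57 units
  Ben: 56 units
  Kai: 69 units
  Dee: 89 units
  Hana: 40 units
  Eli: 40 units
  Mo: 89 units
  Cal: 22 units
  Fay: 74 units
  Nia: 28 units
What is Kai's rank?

Sorted (descending): 89, 89, 74, 69, 69, 57, 56, 40, 40, 40, 28, 22
The 2 values of 89 share dense rank 1.
The 2 values of 69 share dense rank 3.
The 3 values of 40 share dense rank 6.
Remaining distinct values take the next consecutive integers.
Kai has value 69 units → rank 3.

3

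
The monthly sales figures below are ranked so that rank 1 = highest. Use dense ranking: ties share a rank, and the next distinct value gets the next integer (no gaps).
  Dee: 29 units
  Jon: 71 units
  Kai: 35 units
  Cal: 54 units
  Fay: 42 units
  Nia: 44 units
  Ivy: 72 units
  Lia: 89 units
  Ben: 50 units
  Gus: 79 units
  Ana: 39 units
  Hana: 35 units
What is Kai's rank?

Sorted (descending): 89, 79, 72, 71, 54, 50, 44, 42, 39, 35, 35, 29
The 2 values of 35 share dense rank 10.
Remaining distinct values take the next consecutive integers.
Kai has value 35 units → rank 10.

10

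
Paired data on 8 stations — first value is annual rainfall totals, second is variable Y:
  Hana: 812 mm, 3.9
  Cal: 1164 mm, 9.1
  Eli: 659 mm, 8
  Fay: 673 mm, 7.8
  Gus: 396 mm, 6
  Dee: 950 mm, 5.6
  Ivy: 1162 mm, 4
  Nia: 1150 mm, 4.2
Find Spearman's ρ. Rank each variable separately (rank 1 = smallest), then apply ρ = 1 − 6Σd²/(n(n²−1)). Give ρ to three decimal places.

-0.119

Ranks of variable 1: 4, 8, 2, 3, 1, 5, 7, 6
Ranks of variable 2: 1, 8, 7, 6, 5, 4, 2, 3
d = r₁ − r₂: 3, 0, -5, -3, -4, 1, 5, 3
d²: 9, 0, 25, 9, 16, 1, 25, 9; Σd² = 94
ρ = 1 − 6·94/(8·63) = 1 − 564/504 = -0.119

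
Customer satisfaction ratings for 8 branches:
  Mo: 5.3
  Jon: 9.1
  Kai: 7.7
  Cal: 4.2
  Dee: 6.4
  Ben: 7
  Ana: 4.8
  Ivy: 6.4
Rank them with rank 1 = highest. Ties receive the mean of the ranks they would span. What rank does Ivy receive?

Sorted (descending): 9.1, 7.7, 7, 6.4, 6.4, 5.3, 4.8, 4.2
The 2 values of 6.4 occupy positions 4–5 → average rank (4+5)/2 = 4.5.
Ivy has value 6.4 → rank 4.5.

4.5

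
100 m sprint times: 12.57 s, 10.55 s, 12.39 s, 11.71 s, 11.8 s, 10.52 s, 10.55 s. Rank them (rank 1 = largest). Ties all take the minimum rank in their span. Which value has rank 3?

11.8

Sorted (descending): 12.57, 12.39, 11.8, 11.71, 10.55, 10.55, 10.52
The 2 values of 10.55 occupy positions 5–6 → each gets rank 5.
Rank 3 → value 11.8.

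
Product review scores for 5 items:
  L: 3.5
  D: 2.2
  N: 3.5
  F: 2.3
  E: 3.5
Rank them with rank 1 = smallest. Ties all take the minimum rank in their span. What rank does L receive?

Sorted (ascending): 2.2, 2.3, 3.5, 3.5, 3.5
The 3 values of 3.5 occupy positions 3–5 → each gets rank 3.
L has value 3.5 → rank 3.

3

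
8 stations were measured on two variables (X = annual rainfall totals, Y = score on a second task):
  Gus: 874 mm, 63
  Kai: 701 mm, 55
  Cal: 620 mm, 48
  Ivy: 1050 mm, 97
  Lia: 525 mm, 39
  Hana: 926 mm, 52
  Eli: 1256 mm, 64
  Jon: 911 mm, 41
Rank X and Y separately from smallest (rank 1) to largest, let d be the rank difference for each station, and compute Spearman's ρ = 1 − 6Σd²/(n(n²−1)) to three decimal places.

Ranks of variable 1: 4, 3, 2, 7, 1, 6, 8, 5
Ranks of variable 2: 6, 5, 3, 8, 1, 4, 7, 2
d = r₁ − r₂: -2, -2, -1, -1, 0, 2, 1, 3
d²: 4, 4, 1, 1, 0, 4, 1, 9; Σd² = 24
ρ = 1 − 6·24/(8·63) = 1 − 144/504 = 0.714

0.714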